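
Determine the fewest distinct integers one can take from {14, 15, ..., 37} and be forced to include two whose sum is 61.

A set avoiding the sum 61 can contain at most one of each pair {x, 61−x}, plus the 10 elements whose complement lies outside the range.
The integers 14, …, 30 (17 of them) are such a set: any two sum to at least 14+15 = 29 and at most 29+30 = 59 < 61.
Any 18th integer completes one of the 7 pairs, so 18 choices force a sum of 61.

18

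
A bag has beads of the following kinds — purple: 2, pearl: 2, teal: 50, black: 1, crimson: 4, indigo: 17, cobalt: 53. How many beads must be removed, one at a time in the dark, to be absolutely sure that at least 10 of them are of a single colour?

An adversary could hand out at most 9 beads per colour (4 colours run out sooner): 2 + 2 + 9 + 1 + 4 + 9 + 9 = 36 beads and still no colour has 10.
One more bead lands in a colour already at 9, so 37 draws are enough and 36 are not.

37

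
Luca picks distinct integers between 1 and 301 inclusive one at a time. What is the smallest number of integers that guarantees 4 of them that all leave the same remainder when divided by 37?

The 37 residue classes mod 37 are the pigeonholes.
With 111 integers one could put 3 in each residue class and have no class reach 4.
The 112th integer pushes some class to 4, so 37·3 + 1 = 112.

112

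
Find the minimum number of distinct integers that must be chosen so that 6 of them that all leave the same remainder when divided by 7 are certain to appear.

By the pigeonhole principle, the 7 residue classes mod 7 are the pigeonholes.
With 35 integers one could put 5 in each residue class and have no class reach 6.
The 36th integer pushes some class to 6, so 7·5 + 1 = 36.

36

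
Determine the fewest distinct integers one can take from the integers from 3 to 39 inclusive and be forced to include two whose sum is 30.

26

Two chosen integers sum to 30 exactly when both halves of some pair {x, 30−x} with 3 ≤ x ≤ 30−x ≤ 27 are chosen — 12 such pairs.
The remaining 13 elements (those with no distinct partner in range) can never complete a 30-sum, so the worst case takes all of them and one from each pair: 13 + 12 = 25.
The 26th integer has to be the second member of some pair, so 25 + 1 = 26.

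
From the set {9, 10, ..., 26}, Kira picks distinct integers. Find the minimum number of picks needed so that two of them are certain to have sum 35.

A set avoiding the sum 35 can contain at most one of each pair {x, 35−x}.
The integers 18, …, 26 (9 of them) are such a set: any two sum to at least 18+19 = 37 > 35.
By the pigeonhole principle, any 10th integer completes one of the 9 pairs, so 10 choices force a sum of 35.

10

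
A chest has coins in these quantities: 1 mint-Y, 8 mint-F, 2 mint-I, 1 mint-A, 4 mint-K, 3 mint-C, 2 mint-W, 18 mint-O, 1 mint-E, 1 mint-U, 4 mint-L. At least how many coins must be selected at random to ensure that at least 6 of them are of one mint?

By the pigeonhole principle, put each drawn coin into a box by mint. The largest draw with every box below 6 takes min(count, 5) from each mint; mints with fewer than 5 contribute all they have.
Σ min(cᵢ, 5) = 1 + 5 + 2 + 1 + 4 + 3 + 2 + 5 + 1 + 1 + 4 = 29.
Draw number 29 + 1 = 30 must push one box to 6.

30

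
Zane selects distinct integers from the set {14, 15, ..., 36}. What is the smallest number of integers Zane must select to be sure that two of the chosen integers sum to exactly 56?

16

Group the elements by complementary pair {x, 56−x}: {20,36}, {21,35}, {22,34}, …, giving 8 two-element pairs, the single value 28 (it cannot pair with itself since the integers are distinct), and 6 integers whose partner 56−x falls outside [14,36].
By the pigeonhole principle, treating each of those 15 groups as a pigeonhole, one can pick one integer per group — 15 integers — with no two summing to 56.
The 16th integer lands in an occupied pair, forcing a sum of 56.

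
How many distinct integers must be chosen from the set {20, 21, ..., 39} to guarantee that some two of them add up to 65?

14

A set avoiding the sum 65 can contain at most one of each pair {x, 65−x}, plus the 6 elements whose complement lies outside the range.
The integers 20, …, 32 (13 of them) are such a set: any two sum to at least 20+21 = 41 and at most 31+32 = 63 < 65.
By pigeonhole, any 14th integer completes one of the 7 pairs, so 14 choices force a sum of 65.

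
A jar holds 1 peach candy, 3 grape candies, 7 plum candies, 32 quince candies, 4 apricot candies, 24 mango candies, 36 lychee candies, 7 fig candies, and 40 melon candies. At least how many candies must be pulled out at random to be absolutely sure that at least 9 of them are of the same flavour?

By pigeonhole, put each drawn candy into a box by flavour. The largest draw with every box below 9 takes min(count, 8) from each flavour; flavours with fewer than 8 contribute all they have.
Σ min(cᵢ, 8) = 1 + 3 + 7 + 8 + 4 + 8 + 8 + 7 + 8 = 54.
Draw number 54 + 1 = 55 must push one box to 9.

55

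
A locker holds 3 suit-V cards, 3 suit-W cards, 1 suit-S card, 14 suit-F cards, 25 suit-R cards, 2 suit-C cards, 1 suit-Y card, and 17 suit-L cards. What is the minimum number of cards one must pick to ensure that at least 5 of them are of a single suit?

Put each drawn card into a box by suit. The largest draw with every box below 5 takes min(count, 4) from each suit; suits with fewer than 4 contribute all they have.
Σ min(cᵢ, 4) = 3 + 3 + 1 + 4 + 4 + 2 + 1 + 4 = 22.
Draw number 22 + 1 = 23 must push one box to 5.

23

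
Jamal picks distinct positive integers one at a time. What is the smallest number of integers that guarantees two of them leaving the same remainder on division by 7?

8

By the pigeonhole principle, the 7 residue classes mod 7 are the pigeonholes.
With 7 integers one could put 1 in each residue class and have no class reach 2.
The 8th integer pushes some class to 2, so 7·1 + 1 = 8.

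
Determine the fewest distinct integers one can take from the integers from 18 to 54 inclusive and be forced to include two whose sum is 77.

A set avoiding the sum 77 can contain at most one of each pair {x, 77−x}, plus the 5 elements whose complement lies outside the range.
The integers 18, …, 38 (21 of them) are such a set: any two sum to at least 18+19 = 37 and at most 37+38 = 75 < 77.
By pigeonhole, any 22nd integer completes one of the 16 pairs, so 22 choices force a sum of 77.

22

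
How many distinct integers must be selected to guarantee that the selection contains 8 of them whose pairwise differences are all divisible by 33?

Integers whose pairwise differences are multiples of 33 are exactly those sharing a remainder mod 33. The 33 residue classes mod 33 are the pigeonholes.
With 231 integers one could put 7 in each residue class and have no class reach 8.
The 232nd integer pushes some class to 8, so 33·7 + 1 = 232.

232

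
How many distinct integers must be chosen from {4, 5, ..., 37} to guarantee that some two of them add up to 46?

21

Group the elements by complementary pair {x, 46−x}: {9,37}, {10,36}, {11,35}, …, giving 14 two-element pairs, the single value 23 (it cannot pair with itself since the integers are distinct), and 5 integers whose partner 46−x falls outside [4,37].
By pigeonhole, treating each of those 20 groups as a pigeonhole, one can pick one integer per group — 20 integers — with no two summing to 46.
The 21st integer lands in an occupied pair, forcing a sum of 46.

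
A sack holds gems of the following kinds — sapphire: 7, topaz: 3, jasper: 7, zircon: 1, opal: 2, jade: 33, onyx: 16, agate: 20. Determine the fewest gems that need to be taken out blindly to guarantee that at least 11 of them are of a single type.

51

An adversary could hand out at most 10 gems per type (5 types run out sooner): 7 + 3 + 7 + 1 + 2 + 10 + 10 + 10 = 50 gems and still no type has 11.
One more gem lands in a type already at 10, so 51 draws are enough and 50 are not.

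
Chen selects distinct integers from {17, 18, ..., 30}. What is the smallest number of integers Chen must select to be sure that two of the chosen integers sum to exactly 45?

9

A set avoiding the sum 45 can contain at most one of each pair {x, 45−x}, plus the 2 elements whose complement lies outside the range.
The integers 23, …, 30 (8 of them) are such a set: any two sum to at least 23+24 = 47 > 45.
By the pigeonhole principle, any 9th integer completes one of the 6 pairs, so 9 choices force a sum of 45.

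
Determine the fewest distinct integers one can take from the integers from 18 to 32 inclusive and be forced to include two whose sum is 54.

11

A set avoiding the sum 54 can contain at most one of each pair {x, 54−x}, plus the 5 elements whose complement lies outside the range or equal to its own complement.
The integers 18, …, 27 (10 of them) are such a set: any two sum to at least 18+19 = 37 and at most 26+27 = 53 < 54.
By pigeonhole, any 11th integer completes one of the 5 pairs, so 11 choices force a sum of 54.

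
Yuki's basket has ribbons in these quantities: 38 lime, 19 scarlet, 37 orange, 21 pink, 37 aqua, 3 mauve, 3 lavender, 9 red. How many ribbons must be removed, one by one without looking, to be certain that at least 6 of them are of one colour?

37

By the pigeonhole principle, the 8 colours are the holes; the ribbons drawn are the pigeons.
To avoid 6 of any one colour, the worst case takes at most 5 of each colour, or every ribbon of a colour that has fewer than 5.
That gives 5 + 5 + 5 + 5 + 5 + 3 + 3 + 5 = 36 ribbons with no colour reaching 6.
The next ribbon forces some colour to 6, so 36 + 1 = 37.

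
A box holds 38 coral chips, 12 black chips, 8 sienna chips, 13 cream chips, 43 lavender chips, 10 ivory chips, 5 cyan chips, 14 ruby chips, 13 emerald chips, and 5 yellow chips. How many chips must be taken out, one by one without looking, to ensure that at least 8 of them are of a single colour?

By the pigeonhole principle, the 10 colours are the holes; the chips drawn are the pigeons.
To avoid 8 of any one colour, the worst case takes at most 7 of each colour, or every chip of a colour that has fewer than 7.
That gives 7 + 7 + 7 + 7 + 7 + 7 + 5 + 7 + 7 + 5 = 66 chips with no colour reaching 8.
The next chip forces some colour to 8, so 66 + 1 = 67.

67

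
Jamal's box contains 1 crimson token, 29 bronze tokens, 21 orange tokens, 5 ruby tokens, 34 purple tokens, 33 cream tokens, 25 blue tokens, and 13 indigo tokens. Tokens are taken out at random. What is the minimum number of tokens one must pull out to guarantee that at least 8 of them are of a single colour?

49

Put each drawn token into a box by colour. The largest draw with every box below 8 takes min(count, 7) from each colour; colours with fewer than 7 contribute all they have.
Σ min(cᵢ, 7) = 1 + 7 + 7 + 5 + 7 + 7 + 7 + 7 = 48.
Draw number 48 + 1 = 49 must push one box to 8.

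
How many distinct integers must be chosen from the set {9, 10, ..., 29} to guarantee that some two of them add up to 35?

13

Group the elements by complementary pair {x, 35−x}: {9,26}, {10,25}, {11,24}, …, giving 9 two-element pairs and 3 integers whose partner 35−x falls outside [9,29].
Treating each of those 12 groups as a pigeonhole, one can pick one integer per group — 12 integers — with no two summing to 35.
The 13th integer lands in an occupied pair, forcing a sum of 35.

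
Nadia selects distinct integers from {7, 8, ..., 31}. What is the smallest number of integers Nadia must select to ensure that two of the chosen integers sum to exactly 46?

18

Two chosen integers sum to 46 exactly when both halves of some pair {x, 46−x} with 15 ≤ x ≤ 46−x ≤ 31 are chosen — 8 such pairs.
The remaining 9 elements (those with no distinct partner in range) can never complete a 46-sum, so the worst case takes all of them and one from each pair: 9 + 8 = 17.
By pigeonhole, the 18th integer has to be the second member of some pair, so 17 + 1 = 18.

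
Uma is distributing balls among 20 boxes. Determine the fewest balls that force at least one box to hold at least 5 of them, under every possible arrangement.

With 80 balls one could put exactly 4 in each of the 20 boxes, and no box would reach 5.
By pigeonhole, one more ball must land in a box that already has 4, giving it 5.
So 20 × 4 + 1 = 81 balls are required.

81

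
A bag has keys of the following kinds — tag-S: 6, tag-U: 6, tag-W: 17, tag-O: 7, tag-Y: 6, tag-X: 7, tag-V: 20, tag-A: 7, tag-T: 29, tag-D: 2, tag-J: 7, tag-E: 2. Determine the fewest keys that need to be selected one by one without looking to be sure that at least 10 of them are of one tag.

78

An adversary could hand out at most 9 keys per tag (9 tags run out sooner): 6 + 6 + 9 + 7 + 6 + 7 + 9 + 7 + 9 + 2 + 7 + 2 = 77 keys and still no tag has 10.
By the pigeonhole principle, one more key lands in a tag already at 9, so 78 draws are enough and 77 are not.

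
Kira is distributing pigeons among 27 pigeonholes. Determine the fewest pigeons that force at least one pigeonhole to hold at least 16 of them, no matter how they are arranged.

406

With 405 pigeons one could put exactly 15 in each of the 27 pigeonholes, and no pigeonhole would reach 16.
By pigeonhole, one more pigeon must land in a pigeonhole that already has 15, giving it 16.
So 27 × 15 + 1 = 406 pigeons are required.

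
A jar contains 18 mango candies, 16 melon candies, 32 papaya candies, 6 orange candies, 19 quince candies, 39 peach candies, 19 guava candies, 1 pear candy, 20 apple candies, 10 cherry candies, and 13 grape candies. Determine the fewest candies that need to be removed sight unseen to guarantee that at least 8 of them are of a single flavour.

The 11 flavours are the holes; the candies drawn are the pigeons.
To avoid 8 of any one flavour, the worst case takes at most 7 of each flavour, or every candy of a flavour that has fewer than 7.
That gives 7 + 7 + 7 + 6 + 7 + 7 + 7 + 1 + 7 + 7 + 7 = 70 candies with no flavour reaching 8.
The next candy forces some flavour to 8, so 70 + 1 = 71.

71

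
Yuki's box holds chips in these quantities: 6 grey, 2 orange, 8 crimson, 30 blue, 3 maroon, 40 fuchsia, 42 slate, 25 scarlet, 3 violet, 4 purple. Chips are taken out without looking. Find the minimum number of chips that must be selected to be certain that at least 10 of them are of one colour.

63

The 10 colours are the holes; the chips drawn are the pigeons.
To avoid 10 of any one colour, the worst case takes at most 9 of each colour, or every chip of a colour that has fewer than 9.
That gives 6 + 2 + 8 + 9 + 3 + 9 + 9 + 9 + 3 + 4 = 62 chips with no colour reaching 10.
The next chip forces some colour to 10, so 62 + 1 = 63.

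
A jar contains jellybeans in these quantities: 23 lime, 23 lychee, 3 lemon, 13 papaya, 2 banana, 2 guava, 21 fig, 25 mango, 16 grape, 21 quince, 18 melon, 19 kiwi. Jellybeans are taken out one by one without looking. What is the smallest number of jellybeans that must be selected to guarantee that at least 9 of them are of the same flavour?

Pigeonhole: put each drawn jellybean into a box by flavour. The largest draw with every box below 9 takes min(count, 8) from each flavour; flavours with fewer than 8 contribute all they have.
Σ min(cᵢ, 8) = 8 + 8 + 3 + 8 + 2 + 2 + 8 + 8 + 8 + 8 + 8 + 8 = 79.
Draw number 79 + 1 = 80 must push one box to 9.

80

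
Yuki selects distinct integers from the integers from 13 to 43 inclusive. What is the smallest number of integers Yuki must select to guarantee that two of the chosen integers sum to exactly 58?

Group the elements by complementary pair {x, 58−x}: {15,43}, {16,42}, {17,41}, …, giving 14 two-element pairs, the single value 29 (it cannot pair with itself since the integers are distinct), and 2 integers whose partner 58−x falls outside [13,43].
By pigeonhole, treating each of those 17 groups as a pigeonhole, one can pick one integer per group — 17 integers — with no two summing to 58.
The 18th integer lands in an occupied pair, forcing a sum of 58.

18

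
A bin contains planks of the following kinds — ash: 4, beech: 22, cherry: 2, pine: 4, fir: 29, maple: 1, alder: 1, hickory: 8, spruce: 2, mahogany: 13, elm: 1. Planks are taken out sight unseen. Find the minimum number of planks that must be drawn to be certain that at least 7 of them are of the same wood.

By pigeonhole, put each drawn plank into a box by wood. The largest draw with every box below 7 takes min(count, 6) from each wood; woods with fewer than 6 contribute all they have.
Σ min(cᵢ, 6) = 4 + 6 + 2 + 4 + 6 + 1 + 1 + 6 + 2 + 6 + 1 = 39.
Draw number 39 + 1 = 40 must push one box to 7.

40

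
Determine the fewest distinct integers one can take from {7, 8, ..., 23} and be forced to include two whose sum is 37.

Two chosen integers sum to 37 exactly when both halves of some pair {x, 37−x} with 14 ≤ x ≤ 37−x ≤ 23 are chosen — 5 such pairs.
The remaining 7 elements (those with no distinct partner in range) can never complete a 37-sum, so the worst case takes all of them and one from each pair: 7 + 5 = 12.
The 13th integer has to be the second member of some pair, so 12 + 1 = 13.

13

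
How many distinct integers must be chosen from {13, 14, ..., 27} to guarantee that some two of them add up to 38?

Two chosen integers sum to 38 exactly when both halves of some pair {x, 38−x} with 13 ≤ x ≤ 38−x ≤ 25 are chosen — 6 such pairs.
The remaining 3 elements (those with no distinct partner in range) can never complete a 38-sum, so the worst case takes all of them and one from each pair: 3 + 6 = 9.
By the pigeonhole principle, the 10th integer has to be the second member of some pair, so 9 + 1 = 10.

10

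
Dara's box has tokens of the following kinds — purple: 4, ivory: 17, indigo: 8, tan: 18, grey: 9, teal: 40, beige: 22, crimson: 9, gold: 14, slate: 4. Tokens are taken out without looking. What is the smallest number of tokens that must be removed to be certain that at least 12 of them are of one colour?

An adversary could hand out at most 11 tokens per colour (5 colours run out sooner): 4 + 11 + 8 + 11 + 9 + 11 + 11 + 9 + 11 + 4 = 89 tokens and still no colour has 12.
One more token lands in a colour already at 11, so 90 draws are enough and 89 are not.

90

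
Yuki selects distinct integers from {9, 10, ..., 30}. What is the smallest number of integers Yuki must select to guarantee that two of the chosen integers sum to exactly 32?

16

A set avoiding the sum 32 can contain at most one of each pair {x, 32−x}, plus the 8 elements whose complement lies outside the range or equal to its own complement.
The integers 16, …, 30 (15 of them) are such a set: any two sum to at least 16+17 = 33 > 32.
Any 16th integer completes one of the 7 pairs, so 16 choices force a sum of 32.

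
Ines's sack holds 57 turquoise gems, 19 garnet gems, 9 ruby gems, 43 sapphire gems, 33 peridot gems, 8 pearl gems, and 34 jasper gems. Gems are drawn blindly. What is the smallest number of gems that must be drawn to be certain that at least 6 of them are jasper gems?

In the worst case for collecting jasper gems, every non-jasper gem comes out first.
There are 57 + 19 + 9 + 43 + 33 + 8 = 169 non-jasper gems altogether.
After those, each further gem must be jasper, so 169 + 6 = 175 draws guarantee 6 jasper gems.

175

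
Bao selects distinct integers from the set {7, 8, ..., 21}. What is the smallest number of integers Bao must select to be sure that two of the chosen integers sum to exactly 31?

Two chosen integers sum to 31 exactly when both halves of some pair {x, 31−x} with 10 ≤ x ≤ 31−x ≤ 21 are chosen — 6 such pairs.
The remaining 3 elements (those with no distinct partner in range) can never complete a 31-sum, so the worst case takes all of them and one from each pair: 3 + 6 = 9.
Pigeonhole: the 10th integer has to be the second member of some pair, so 9 + 1 = 10.

10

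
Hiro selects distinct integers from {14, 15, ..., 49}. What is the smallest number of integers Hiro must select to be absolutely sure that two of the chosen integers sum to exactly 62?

Two chosen integers sum to 62 exactly when both halves of some pair {x, 62−x} with 14 ≤ x ≤ 62−x ≤ 48 are chosen — 17 such pairs.
The remaining 2 elements (those with no distinct partner in range) can never complete a 62-sum, so the worst case takes all of them and one from each pair: 2 + 17 = 19.
The 20th integer has to be the second member of some pair, so 19 + 1 = 20.

20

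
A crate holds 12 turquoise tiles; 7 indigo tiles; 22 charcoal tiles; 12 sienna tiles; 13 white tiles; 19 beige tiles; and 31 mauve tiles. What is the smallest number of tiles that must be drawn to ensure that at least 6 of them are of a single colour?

An adversary could hand out at most 5 tiles per colour: 5 + 5 + 5 + 5 + 5 + 5 + 5 = 35 tiles and still no colour has 6.
By the pigeonhole principle, one more tile lands in a colour already at 5, so 36 draws are enough and 35 are not.

36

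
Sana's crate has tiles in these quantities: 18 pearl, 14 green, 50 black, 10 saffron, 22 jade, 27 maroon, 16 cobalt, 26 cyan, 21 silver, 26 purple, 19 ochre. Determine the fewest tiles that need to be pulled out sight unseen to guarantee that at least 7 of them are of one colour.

67

An adversary could hand out at most 6 tiles per colour: 6 + 6 + 6 + 6 + 6 + 6 + 6 + 6 + 6 + 6 + 6 = 66 tiles and still no colour has 7.
One more tile lands in a colour already at 6, so 67 draws are enough and 66 are not.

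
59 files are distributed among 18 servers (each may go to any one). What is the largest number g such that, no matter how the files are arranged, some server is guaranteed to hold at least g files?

4

By pigeonhole, the 18 servers are the holes and the 59 files are the pigeons.
If every server held at most 3 files, the total would be at most 18 × 3 = 54, which is less than 59.
So some server holds at least ⌈59/18⌉ = 4 files.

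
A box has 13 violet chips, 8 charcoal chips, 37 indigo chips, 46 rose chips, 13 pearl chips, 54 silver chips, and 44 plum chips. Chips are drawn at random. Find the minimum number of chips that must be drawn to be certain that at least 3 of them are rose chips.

172

In the worst case for collecting rose chips, every non-rose chip comes out first.
There are 13 + 8 + 37 + 13 + 54 + 44 = 169 non-rose chips altogether.
After those, each further chip must be rose, so 169 + 3 = 172 draws guarantee 3 rose chips.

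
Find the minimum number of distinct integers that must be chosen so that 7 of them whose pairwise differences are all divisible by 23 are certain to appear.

139

Integers whose pairwise differences are multiples of 23 are exactly those sharing a remainder mod 23. The 23 residue classes mod 23 are the pigeonholes.
With 138 integers one could put 6 in each residue class and have no class reach 7.
The 139th integer pushes some class to 7, so 23·6 + 1 = 139.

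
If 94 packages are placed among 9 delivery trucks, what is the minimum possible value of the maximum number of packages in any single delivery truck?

By pigeonhole, the 9 delivery trucks are the holes and the 94 packages are the pigeons.
If every delivery truck held at most 10 packages, the total would be at most 9 × 10 = 90, which is less than 94.
So some delivery truck holds at least ⌈94/9⌉ = 11 packages.

11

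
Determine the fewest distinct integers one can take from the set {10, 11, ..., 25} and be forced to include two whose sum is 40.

12

Two chosen integers sum to 40 exactly when both halves of some pair {x, 40−x} with 15 ≤ x ≤ 40−x ≤ 25 are chosen — 5 such pairs.
The remaining 6 elements (those with no distinct partner in range) can never complete a 40-sum, so the worst case takes all of them and one from each pair: 6 + 5 = 11.
By the pigeonhole principle, the 12th integer has to be the second member of some pair, so 11 + 1 = 12.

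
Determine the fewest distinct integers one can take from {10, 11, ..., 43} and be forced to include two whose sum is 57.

Two chosen integers sum to 57 exactly when both halves of some pair {x, 57−x} with 14 ≤ x ≤ 57−x ≤ 43 are chosen — 15 such pairs.
The remaining 4 elements (those with no distinct partner in range) can never complete a 57-sum, so the worst case takes all of them and one from each pair: 4 + 15 = 19.
The 20th integer has to be the second member of some pair, so 19 + 1 = 20.

20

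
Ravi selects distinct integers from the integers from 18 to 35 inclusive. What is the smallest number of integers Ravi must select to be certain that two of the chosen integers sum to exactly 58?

13

Group the elements by complementary pair {x, 58−x}: {23,35}, {24,34}, {25,33}, …, giving 6 two-element pairs; the single value 29 (it cannot pair with itself since the integers are distinct); and 5 integers whose partner 58−x falls outside [18,35].
Treating each of those 12 groups as a pigeonhole, one can pick one integer per group — 12 integers — with no two summing to 58.
The 13th integer lands in an occupied pair, forcing a sum of 58.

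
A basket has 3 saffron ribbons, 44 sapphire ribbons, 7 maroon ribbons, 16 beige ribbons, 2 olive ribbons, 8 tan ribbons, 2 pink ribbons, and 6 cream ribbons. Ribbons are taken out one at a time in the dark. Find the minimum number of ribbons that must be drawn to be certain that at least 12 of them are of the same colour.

The 8 colours are the holes; the ribbons drawn are the pigeons.
To avoid 12 of any one colour, the worst case takes at most 11 of each colour, or every ribbon of a colour that has fewer than 11.
That gives 3 + 11 + 7 + 11 + 2 + 8 + 2 + 6 = 50 ribbons with no colour reaching 12.
The next ribbon forces some colour to 12, so 50 + 1 = 51.

51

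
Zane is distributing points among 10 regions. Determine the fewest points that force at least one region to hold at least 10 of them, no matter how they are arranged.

With 90 points one could put exactly 9 in each of the 10 regions, and no region would reach 10.
Pigeonhole: one more point must land in a region that already has 9, giving it 10.
So 10 × 9 + 1 = 91 points are required.

91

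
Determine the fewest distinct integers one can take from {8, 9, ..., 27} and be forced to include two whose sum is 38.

Group the elements by complementary pair {x, 38−x}: {11,27}, {12,26}, {13,25}, …, giving 8 two-element pairs, the single value 19 (it cannot pair with itself since the integers are distinct), and 3 integers whose partner 38−x falls outside [8,27].
By the pigeonhole principle, treating each of those 12 groups as a pigeonhole, one can pick one integer per group — 12 integers — with no two summing to 38.
The 13th integer lands in an occupied pair, forcing a sum of 38.

13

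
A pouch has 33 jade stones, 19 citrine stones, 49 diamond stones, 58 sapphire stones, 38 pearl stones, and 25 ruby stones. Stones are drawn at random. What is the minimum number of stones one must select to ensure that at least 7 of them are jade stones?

196

In the worst case for collecting jade stones, every non-jade stone comes out first.
There are 19 + 49 + 58 + 38 + 25 = 189 non-jade stones altogether.
After those, each further stone must be jade, so 189 + 7 = 196 draws guarantee 7 jade stones.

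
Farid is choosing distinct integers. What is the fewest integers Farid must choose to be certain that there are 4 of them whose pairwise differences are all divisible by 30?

Integers whose pairwise differences are multiples of 30 are exactly those sharing a remainder mod 30. By the pigeonhole principle, the 30 residue classes mod 30 are the pigeonholes.
With 90 integers one could put 3 in each residue class and have no class reach 4.
The 91st integer pushes some class to 4, so 30·3 + 1 = 91.

91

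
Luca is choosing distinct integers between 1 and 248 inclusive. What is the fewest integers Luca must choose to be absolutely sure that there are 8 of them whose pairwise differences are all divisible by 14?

99

Integers whose pairwise differences are multiples of 14 are exactly those sharing a remainder mod 14. By the pigeonhole principle, the 14 residue classes mod 14 are the pigeonholes.
With 98 integers one could put 7 in each residue class and have no class reach 8.
The 99th integer pushes some class to 8, so 14·7 + 1 = 99.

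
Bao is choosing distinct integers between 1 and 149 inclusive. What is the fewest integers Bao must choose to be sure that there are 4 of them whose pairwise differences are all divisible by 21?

Integers whose pairwise differences are multiples of 21 are exactly those sharing a remainder mod 21. Pigeonhole: the 21 residue classes mod 21 are the pigeonholes.
With 63 integers one could put 3 in each residue class and have no class reach 4.
The 64th integer pushes some class to 4, so 21·3 + 1 = 64.

64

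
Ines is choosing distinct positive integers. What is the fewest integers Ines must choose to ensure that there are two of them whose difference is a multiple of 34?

Integers whose pairwise differences are multiples of 34 are exactly those sharing a remainder mod 34. By pigeonhole, the 34 residue classes mod 34 are the pigeonholes.
With 34 integers one could put 1 in each residue class and have no class reach 2.
The 35th integer pushes some class to 2, so 34·1 + 1 = 35.

35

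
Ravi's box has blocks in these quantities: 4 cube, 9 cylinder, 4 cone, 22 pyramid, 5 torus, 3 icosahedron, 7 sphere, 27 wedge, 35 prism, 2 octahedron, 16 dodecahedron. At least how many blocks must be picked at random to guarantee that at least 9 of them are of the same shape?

66

By the pigeonhole principle, the 11 shapes are the holes; the blocks drawn are the pigeons.
To avoid 9 of any one shape, the worst case takes at most 8 of each shape, or every block of a shape that has fewer than 8.
That gives 4 + 8 + 4 + 8 + 5 + 3 + 7 + 8 + 8 + 2 + 8 = 65 blocks with no shape reaching 9.
The next block forces some shape to 9, so 65 + 1 = 66.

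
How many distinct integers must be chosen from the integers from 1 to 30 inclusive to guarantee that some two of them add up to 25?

19

A set avoiding the sum 25 can contain at most one of each pair {x, 25−x}, plus the 6 elements whose complement lies outside the range.
The integers 13, …, 30 (18 of them) are such a set: any two sum to at least 13+14 = 27 > 25.
Any 19th integer completes one of the 12 pairs, so 19 choices force a sum of 25.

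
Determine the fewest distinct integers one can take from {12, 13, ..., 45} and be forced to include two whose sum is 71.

25

Two chosen integers sum to 71 exactly when both halves of some pair {x, 71−x} with 26 ≤ x ≤ 71−x ≤ 45 are chosen — 10 such pairs.
The remaining 14 elements (those with no distinct partner in range) can never complete a 71-sum, so the worst case takes all of them and one from each pair: 14 + 10 = 24.
By the pigeonhole principle, the 25th integer has to be the second member of some pair, so 24 + 1 = 25.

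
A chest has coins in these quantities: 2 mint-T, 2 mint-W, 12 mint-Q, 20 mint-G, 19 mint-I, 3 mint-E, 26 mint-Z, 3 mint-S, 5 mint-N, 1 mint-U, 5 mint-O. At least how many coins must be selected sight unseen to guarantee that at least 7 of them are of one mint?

Put each drawn coin into a box by mint. The largest draw with every box below 7 takes min(count, 6) from each mint; mints with fewer than 6 contribute all they have.
Σ min(cᵢ, 6) = 2 + 2 + 6 + 6 + 6 + 3 + 6 + 3 + 5 + 1 + 5 = 45.
Draw number 45 + 1 = 46 must push one box to 7.

46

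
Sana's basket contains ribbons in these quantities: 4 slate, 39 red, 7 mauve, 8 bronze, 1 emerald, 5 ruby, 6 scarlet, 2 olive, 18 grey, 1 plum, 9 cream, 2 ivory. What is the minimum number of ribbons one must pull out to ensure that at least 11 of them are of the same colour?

Pigeonhole: put each drawn ribbon into a box by colour. The largest draw with every box below 11 takes min(count, 10) from each colour; colours with fewer than 10 contribute all they have.
Σ min(cᵢ, 10) = 4 + 10 + 7 + 8 + 1 + 5 + 6 + 2 + 10 + 1 + 9 + 2 = 65.
Draw number 65 + 1 = 66 must push one box to 11.

66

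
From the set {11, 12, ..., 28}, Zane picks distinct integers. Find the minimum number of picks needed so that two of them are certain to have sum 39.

10

Two chosen integers sum to 39 exactly when both halves of some pair {x, 39−x} with 11 ≤ x ≤ 39−x ≤ 28 are chosen — 9 such pairs.
Every element belongs to one of those pairs, so the worst case picks one from each: 9 integers.
By pigeonhole, the 10th integer has to be the second member of some pair, so 9 + 1 = 10.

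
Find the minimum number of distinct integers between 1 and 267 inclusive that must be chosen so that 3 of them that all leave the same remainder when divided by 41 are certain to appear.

83

The 41 residue classes mod 41 are the pigeonholes.
With 82 integers one could put 2 in each residue class and have no class reach 3.
The 83rd integer pushes some class to 3, so 41·2 + 1 = 83.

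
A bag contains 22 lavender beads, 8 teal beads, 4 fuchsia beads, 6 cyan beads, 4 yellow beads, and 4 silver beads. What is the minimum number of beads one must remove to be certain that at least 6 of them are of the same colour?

28

By the pigeonhole principle, put each drawn bead into a box by colour. The largest draw with every box below 6 takes min(count, 5) from each colour; colours with fewer than 5 contribute all they have.
Σ min(cᵢ, 5) = 5 + 5 + 4 + 5 + 4 + 4 = 27.
Draw number 27 + 1 = 28 must push one box to 6.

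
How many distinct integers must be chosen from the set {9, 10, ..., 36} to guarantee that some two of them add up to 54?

20

A set avoiding the sum 54 can contain at most one of each pair {x, 54−x}, plus the 10 elements whose complement lies outside the range or equal to its own complement.
The integers 9, …, 27 (19 of them) are such a set: any two sum to at least 9+10 = 19 and at most 26+27 = 53 < 54.
By pigeonhole, any 20th integer completes one of the 9 pairs, so 20 choices force a sum of 54.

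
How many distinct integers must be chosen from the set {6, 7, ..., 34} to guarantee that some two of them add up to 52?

Two chosen integers sum to 52 exactly when both halves of some pair {x, 52−x} with 18 ≤ x ≤ 52−x ≤ 34 are chosen — 8 such pairs.
The remaining 13 elements (those with no distinct partner in range) can never complete a 52-sum, so the worst case takes all of them and one from each pair: 13 + 8 = 21.
The 22nd integer has to be the second member of some pair, so 21 + 1 = 22.

22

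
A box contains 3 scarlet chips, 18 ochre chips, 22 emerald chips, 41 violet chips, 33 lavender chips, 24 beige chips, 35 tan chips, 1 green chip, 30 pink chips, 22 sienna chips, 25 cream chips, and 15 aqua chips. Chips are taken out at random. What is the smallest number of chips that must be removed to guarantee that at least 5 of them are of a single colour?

45

An adversary could hand out at most 4 chips per colour (scarlet, green run out sooner): 3 + 4 + 4 + 4 + 4 + 4 + 4 + 1 + 4 + 4 + 4 + 4 = 44 chips and still no colour has 5.
One more chip lands in a colour already at 4, so 45 draws are enough and 44 are not.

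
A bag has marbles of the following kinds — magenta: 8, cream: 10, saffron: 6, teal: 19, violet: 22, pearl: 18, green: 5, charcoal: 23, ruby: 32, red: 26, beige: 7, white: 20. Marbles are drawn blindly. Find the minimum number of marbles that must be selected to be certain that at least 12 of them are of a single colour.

114

By pigeonhole, the 12 colours are the holes; the marbles drawn are the pigeons.
To avoid 12 of any one colour, the worst case takes at most 11 of each colour, or every marble of a colour that has fewer than 11.
That gives 8 + 10 + 6 + 11 + 11 + 11 + 5 + 11 + 11 + 11 + 7 + 11 = 113 marbles with no colour reaching 12.
The next marble forces some colour to 12, so 113 + 1 = 114.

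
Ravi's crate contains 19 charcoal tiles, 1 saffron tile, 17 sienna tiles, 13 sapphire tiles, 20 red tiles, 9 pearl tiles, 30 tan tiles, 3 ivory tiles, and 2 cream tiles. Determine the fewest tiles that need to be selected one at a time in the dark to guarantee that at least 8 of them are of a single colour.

49

By pigeonhole, put each drawn tile into a box by colour. The largest draw with every box below 8 takes min(count, 7) from each colour; colours with fewer than 7 contribute all they have.
Σ min(cᵢ, 7) = 7 + 1 + 7 + 7 + 7 + 7 + 7 + 3 + 2 = 48.
Draw number 48 + 1 = 49 must push one box to 8.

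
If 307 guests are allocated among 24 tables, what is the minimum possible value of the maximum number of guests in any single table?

13

The 24 tables are the holes and the 307 guests are the pigeons.
If every table held at most 12 guests, the total would be at most 24 × 12 = 288, which is less than 307.
So some table holds at least ⌈307/24⌉ = 13 guests.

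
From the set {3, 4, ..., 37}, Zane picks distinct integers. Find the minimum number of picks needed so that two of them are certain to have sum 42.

20

Two chosen integers sum to 42 exactly when both halves of some pair {x, 42−x} with 5 ≤ x ≤ 42−x ≤ 37 are chosen — 16 such pairs.
The remaining 3 elements (those with no distinct partner in range) can never complete a 42-sum, so the worst case takes all of them and one from each pair: 3 + 16 = 19.
By the pigeonhole principle, the 20th integer has to be the second member of some pair, so 19 + 1 = 20.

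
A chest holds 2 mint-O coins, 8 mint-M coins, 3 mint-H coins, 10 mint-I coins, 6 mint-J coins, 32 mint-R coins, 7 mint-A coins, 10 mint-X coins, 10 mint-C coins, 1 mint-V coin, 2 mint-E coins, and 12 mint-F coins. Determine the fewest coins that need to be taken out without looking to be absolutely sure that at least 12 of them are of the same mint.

82

The 12 mints are the holes; the coins drawn are the pigeons.
To avoid 12 of any one mint, the worst case takes at most 11 of each mint, or every coin of a mint that has fewer than 11.
That gives 2 + 8 + 3 + 10 + 6 + 11 + 7 + 10 + 10 + 1 + 2 + 11 = 81 coins with no mint reaching 12.
The next coin forces some mint to 12, so 81 + 1 = 82.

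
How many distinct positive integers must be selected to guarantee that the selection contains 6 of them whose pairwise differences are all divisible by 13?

Integers whose pairwise differences are multiples of 13 are exactly those sharing a remainder mod 13. By pigeonhole, the 13 residue classes mod 13 are the pigeonholes.
With 65 integers one could put 5 in each residue class and have no class reach 6.
The 66th integer pushes some class to 6, so 13·5 + 1 = 66.

66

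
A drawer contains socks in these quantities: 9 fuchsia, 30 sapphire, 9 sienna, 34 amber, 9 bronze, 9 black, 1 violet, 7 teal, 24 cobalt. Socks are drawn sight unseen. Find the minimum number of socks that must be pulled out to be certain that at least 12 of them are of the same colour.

78

The 9 colours are the holes; the socks drawn are the pigeons.
To avoid 12 of any one colour, the worst case takes at most 11 of each colour, or every sock of a colour that has fewer than 11.
That gives 9 + 11 + 9 + 11 + 9 + 9 + 1 + 7 + 11 = 77 socks with no colour reaching 12.
The next sock forces some colour to 12, so 77 + 1 = 78.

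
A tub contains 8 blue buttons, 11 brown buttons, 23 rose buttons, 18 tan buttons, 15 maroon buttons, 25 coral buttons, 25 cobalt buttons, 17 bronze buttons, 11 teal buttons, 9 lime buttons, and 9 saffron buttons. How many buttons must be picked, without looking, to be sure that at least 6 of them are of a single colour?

56

By pigeonhole, put each drawn button into a box by colour. The largest draw with every box below 6 takes min(count, 5) from each colour.
Σ min(cᵢ, 5) = 5 + 5 + 5 + 5 + 5 + 5 + 5 + 5 + 5 + 5 + 5 = 55.
Draw number 55 + 1 = 56 must push one box to 6.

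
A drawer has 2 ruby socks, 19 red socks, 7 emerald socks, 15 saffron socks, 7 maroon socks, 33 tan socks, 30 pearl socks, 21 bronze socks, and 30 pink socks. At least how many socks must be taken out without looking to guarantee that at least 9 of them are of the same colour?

By pigeonhole, the 9 colours are the holes; the socks drawn are the pigeons.
To avoid 9 of any one colour, the worst case takes at most 8 of each colour, or every sock of a colour that has fewer than 8.
That gives 2 + 8 + 7 + 8 + 7 + 8 + 8 + 8 + 8 = 64 socks with no colour reaching 9.
The next sock forces some colour to 9, so 64 + 1 = 65.

65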